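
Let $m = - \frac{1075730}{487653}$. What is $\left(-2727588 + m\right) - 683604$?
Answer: $- \frac{1663479088106}{487653} \approx -3.4112 \cdot 10^{6}$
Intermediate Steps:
$m = - \frac{1075730}{487653}$ ($m = \left(-1075730\right) \frac{1}{487653} = - \frac{1075730}{487653} \approx -2.2059$)
$\left(-2727588 + m\right) - 683604 = \left(-2727588 - \frac{1075730}{487653}\right) - 683604 = - \frac{1330117546694}{487653} - 683604 = - \frac{1663479088106}{487653}$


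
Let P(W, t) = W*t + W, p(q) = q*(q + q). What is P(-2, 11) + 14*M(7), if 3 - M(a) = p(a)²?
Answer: -134438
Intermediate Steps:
p(q) = 2*q² (p(q) = q*(2*q) = 2*q²)
M(a) = 3 - 4*a⁴ (M(a) = 3 - (2*a²)² = 3 - 4*a⁴)
P(W, t) = W + W*t
P(-2, 11) + 14*M(7) = -2*(1 + 11) + 14*(3 - 4*7⁴) = -2*12 + 14*(3 - 4*2401) = -24 + 14*(3 - 9604) = -24 + 14*(-9601) = -24 - 134414 = -134438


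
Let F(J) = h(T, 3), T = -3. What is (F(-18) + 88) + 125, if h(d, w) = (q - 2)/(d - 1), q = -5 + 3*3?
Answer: 425/2 ≈ 212.50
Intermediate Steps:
q = 4 (q = -5 + 9 = 4)
h(d, w) = 2/(-1 + d) (h(d, w) = (4 - 2)/(d - 1) = 2/(-1 + d))
F(J) = -1/2 (F(J) = 2/(-1 - 3) = 2/(-4) = 2*(-1/4) = -1/2)
(F(-18) + 88) + 125 = (-1/2 + 88) + 125 = 175/2 + 125 = 425/2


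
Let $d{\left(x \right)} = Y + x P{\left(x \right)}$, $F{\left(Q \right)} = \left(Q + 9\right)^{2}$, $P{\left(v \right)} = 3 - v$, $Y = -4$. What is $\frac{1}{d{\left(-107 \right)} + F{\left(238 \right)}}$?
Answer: $\frac{1}{49235} \approx 2.0311 \cdot 10^{-5}$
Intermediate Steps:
$F{\left(Q \right)} = \left(9 + Q\right)^{2}$
$d{\left(x \right)} = -4 + x \left(3 - x\right)$
$\frac{1}{d{\left(-107 \right)} + F{\left(238 \right)}} = \frac{1}{\left(-4 - - 107 \left(-3 - 107\right)\right) + \left(9 + 238\right)^{2}} = \frac{1}{\left(-4 - \left(-107\right) \left(-110\right)\right) + 247^{2}} = \frac{1}{\left(-4 - 11770\right) + 61009} = \frac{1}{-11774 + 61009} = \frac{1}{49235}$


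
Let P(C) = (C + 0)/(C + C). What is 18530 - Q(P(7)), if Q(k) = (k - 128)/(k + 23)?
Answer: 871165/47 ≈ 18535.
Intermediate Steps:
P(C) = ½ (P(C) = C/((2*C)) = C*(1/(2*C)) = ½)
Q(k) = (-128 + k)/(23 + k)
18530 - Q(P(7)) = 18530 - (-128 + ½)/(23 + ½) = 18530 - (-255)/(47/2*2) = 18530 - 2*(-255)/(47*2) = 18530 - 1*(-255/47) = 18530 + 255/47 = 871165/47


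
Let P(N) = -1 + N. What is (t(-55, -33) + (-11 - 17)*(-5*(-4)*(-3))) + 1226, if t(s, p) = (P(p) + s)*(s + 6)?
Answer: 7267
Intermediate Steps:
t(s, p) = (6 + s)*(-1 + p + s) (t(s, p) = ((-1 + p) + s)*(s + 6) = (-1 + p + s)*(6 + s) = (6 + s)*(-1 + p + s))
(t(-55, -33) + (-11 - 17)*(-5*(-4)*(-3))) + 1226 = ((-6 + (-55)**2 + 5*(-55) + 6*(-33) - 33*(-55)) + (-11 - 17)*(-5*(-4)*(-3))) + 1226 = ((-6 + 3025 - 275 - 198 + 1815) - 560*(-3)) + 1226 = (4361 - 28*(-60)) + 1226 = (4361 + 1680) + 1226 = 6041 + 1226 = 7267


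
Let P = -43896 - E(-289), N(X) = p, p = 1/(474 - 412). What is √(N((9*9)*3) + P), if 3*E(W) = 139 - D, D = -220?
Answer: I*√1522765446/186 ≈ 209.8*I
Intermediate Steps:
E(W) = 359/3 (E(W) = (139 - 1*(-220))/3 = (139 + 220)/3 = (⅓)*359 = 359/3)
p = 1/62 ≈ 0.016129
N(X) = 1/62
P = -132047/3 (P = -43896 - 1*359/3 = -43896 - 359/3 = -132047/3 ≈ -44016.)
√(N((9*9)*3) + P) = √(1/62 - 132047/3) = √(-8186911/186) = I*√1522765446/186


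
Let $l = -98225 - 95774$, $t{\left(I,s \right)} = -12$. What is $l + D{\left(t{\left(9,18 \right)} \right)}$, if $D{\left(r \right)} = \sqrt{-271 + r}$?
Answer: $-193999 + i \sqrt{283} \approx -1.94 \cdot 10^{5} + 16.823 i$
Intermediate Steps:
$l = -193999$ ($l = -98225 - 95774 = -193999$)
$l + D{\left(t{\left(9,18 \right)} \right)} = -193999 + \sqrt{-271 - 12} = -193999 + \sqrt{-283} = -193999 + i \sqrt{283}$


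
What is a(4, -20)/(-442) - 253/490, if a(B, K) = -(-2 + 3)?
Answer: -27834/54145 ≈ -0.51406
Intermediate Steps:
a(B, K) = -1 (a(B, K) = -1*1 = -1)
a(4, -20)/(-442) - 253/490 = -1/(-442) - 253/490 = -1*(-1/442) - 253*1/490 = 1/442 - 253/490 = -27834/54145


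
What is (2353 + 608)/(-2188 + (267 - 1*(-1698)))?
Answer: -2961/223 ≈ -13.278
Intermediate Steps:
(2353 + 608)/(-2188 + (267 - 1*(-1698))) = 2961/(-2188 + (267 + 1698)) = 2961/(-2188 + 1965) = 2961/(-223) = 2961*(-1/223) = -2961/223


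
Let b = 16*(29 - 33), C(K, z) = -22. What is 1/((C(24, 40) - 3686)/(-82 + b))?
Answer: 73/1854 ≈ 0.039374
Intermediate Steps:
b = -64 (b = 16*(-4) = -64)
1/((C(24, 40) - 3686)/(-82 + b)) = 1/((-22 - 3686)/(-82 - 64)) = 1/(-3708/(-146)) = 1/(-3708*(-1/146)) = 1/(1854/73) = 73/1854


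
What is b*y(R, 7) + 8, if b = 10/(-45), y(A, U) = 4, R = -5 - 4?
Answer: 64/9 ≈ 7.1111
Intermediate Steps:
R = -9
b = -2/9 (b = 10*(-1/45) = -2/9 ≈ -0.22222)
b*y(R, 7) + 8 = -2/9*4 + 8 = -8/9 + 8 = 64/9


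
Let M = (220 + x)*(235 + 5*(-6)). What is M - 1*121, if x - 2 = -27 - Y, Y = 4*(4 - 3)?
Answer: 39034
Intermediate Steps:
Y = 4 (Y = 4*1 = 4)
x = -29 (x = 2 + (-27 - 1*4) = 2 + (-27 - 4) = 2 - 31 = -29)
M = 39155 (M = (220 - 29)*(235 + 5*(-6)) = 191*(235 - 30) = 191*205 = 39155)
M - 1*121 = 39155 - 1*121 = 39155 - 121 = 39034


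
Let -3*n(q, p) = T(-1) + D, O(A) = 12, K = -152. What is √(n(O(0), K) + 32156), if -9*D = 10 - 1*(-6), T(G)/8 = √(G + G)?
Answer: 2*√(651171 - 54*I*√2)/9 ≈ 179.32 - 0.010515*I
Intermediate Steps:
T(G) = 8*√2*√G (T(G) = 8*√(G + G) = 8*√(2*G) = 8*(√2*√G) = 8*√2*√G)
D = -16/9 (D = -(10 - 1*(-6))/9 = -(10 + 6)/9 = -⅑*16 = -16/9 ≈ -1.7778)
n(q, p) = 16/27 - 8*I*√2/3 (n(q, p) = -(8*√2*√(-1) - 16/9)/3 = -(8*√2*I - 16/9)/3 = -(8*I*√2 - 16/9)/3 = -(-16/9 + 8*I*√2)/3 = 16/27 - 8*I*√2/3)
√(n(O(0), K) + 32156) = √((16/27 - 8*I*√2/3) + 32156) = √(868228/27 - 8*I*√2/3)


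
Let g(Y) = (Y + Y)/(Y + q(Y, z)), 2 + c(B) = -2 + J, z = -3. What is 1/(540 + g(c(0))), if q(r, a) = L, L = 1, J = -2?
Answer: 5/2712 ≈ 0.0018437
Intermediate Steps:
q(r, a) = 1
c(B) = -6 (c(B) = -2 + (-2 - 2) = -2 - 4 = -6)
g(Y) = 2*Y/(1 + Y) (g(Y) = (Y + Y)/(Y + 1) = (2*Y)/(1 + Y) = 2*Y/(1 + Y))
1/(540 + g(c(0))) = 1/(540 + 2*(-6)/(1 - 6)) = 1/(540 + 2*(-6)/(-5)) = 1/(540 + 2*(-6)*(-⅕)) = 1/(540 + 12/5) = 1/(2712/5) = 5/2712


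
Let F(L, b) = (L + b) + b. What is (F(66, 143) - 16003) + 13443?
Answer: -2208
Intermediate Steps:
F(L, b) = L + 2*b
(F(66, 143) - 16003) + 13443 = ((66 + 2*143) - 16003) + 13443 = ((66 + 286) - 16003) + 13443 = (352 - 16003) + 13443 = -15651 + 13443 = -2208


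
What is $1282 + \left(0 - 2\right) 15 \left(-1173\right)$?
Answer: $36472$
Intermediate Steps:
$1282 + \left(0 - 2\right) 15 \left(-1173\right) = 1282 + \left(-2\right) 15 \left(-1173\right) = 1282 - -35190 = 1282 + 35190 = 36472$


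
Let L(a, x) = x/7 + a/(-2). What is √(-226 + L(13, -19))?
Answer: I*√46102/14 ≈ 15.337*I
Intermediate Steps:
L(a, x) = -a/2 + x/7 (L(a, x) = x*(⅐) + a*(-½) = x/7 - a/2 = -a/2 + x/7)
√(-226 + L(13, -19)) = √(-226 + (-½*13 + (⅐)*(-19))) = √(-226 + (-13/2 - 19/7)) = √(-226 - 129/14) = √(-3293/14) = I*√46102/14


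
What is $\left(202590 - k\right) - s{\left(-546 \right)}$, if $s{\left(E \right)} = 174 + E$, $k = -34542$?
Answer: $237504$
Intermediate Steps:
$\left(202590 - k\right) - s{\left(-546 \right)} = \left(202590 - -34542\right) - \left(174 - 546\right) = \left(202590 + 34542\right) - -372 = 237132 + 372 = 237504$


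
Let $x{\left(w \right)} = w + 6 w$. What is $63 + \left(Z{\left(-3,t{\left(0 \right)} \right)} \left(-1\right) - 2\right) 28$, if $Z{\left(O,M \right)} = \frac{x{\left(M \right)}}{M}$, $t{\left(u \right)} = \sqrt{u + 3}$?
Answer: $-189$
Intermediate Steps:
$x{\left(w \right)} = 7 w$
$t{\left(u \right)} = \sqrt{3 + u}$
$Z{\left(O,M \right)} = 7$ ($Z{\left(O,M \right)} = \frac{7 M}{M} = 7$)
$63 + \left(Z{\left(-3,t{\left(0 \right)} \right)} \left(-1\right) - 2\right) 28 = 63 + \left(7 \left(-1\right) - 2\right) 28 = 63 + \left(-7 - 2\right) 28 = 63 - 252 = -189$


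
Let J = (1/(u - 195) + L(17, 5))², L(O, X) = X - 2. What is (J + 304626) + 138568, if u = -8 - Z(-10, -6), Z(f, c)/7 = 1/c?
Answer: 649966463203/1466521 ≈ 4.4320e+5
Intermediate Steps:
L(O, X) = -2 + X
Z(f, c) = 7/c
u = -41/6 (u = -8 - 7/(-6) = -8 - 7*(-1)/6 = -8 - 1*(-7/6) = -8 + 7/6 = -41/6 ≈ -6.8333)
J = 13155129/1466521 (J = (1/(-41/6 - 195) + (-2 + 5))² = (1/(-1211/6) + 3)² = (-6/1211 + 3)² = (3627/1211)² = 13155129/1466521 ≈ 8.9703)
(J + 304626) + 138568 = (13155129/1466521 + 304626) + 138568 = 446753581275/1466521 + 138568 = 649966463203/1466521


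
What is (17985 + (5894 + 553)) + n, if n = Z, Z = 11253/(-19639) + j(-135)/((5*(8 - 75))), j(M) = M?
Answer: 32147719518/1315813 ≈ 24432.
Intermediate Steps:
Z = -223698/1315813 (Z = 11253/(-19639) - 135*1/(5*(8 - 75)) = 11253*(-1/19639) - 135/(5*(-67)) = -11253/19639 - 135/(-335) = -11253/19639 - 135*(-1/335) = -11253/19639 + 27/67 = -223698/1315813 ≈ -0.17001)
n = -223698/1315813 ≈ -0.17001
(17985 + (5894 + 553)) + n = (17985 + (5894 + 553)) - 223698/1315813 = (17985 + 6447) - 223698/1315813 = 24432 - 223698/1315813 = 32147719518/1315813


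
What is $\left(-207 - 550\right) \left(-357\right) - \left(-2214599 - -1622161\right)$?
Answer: $862687$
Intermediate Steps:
$\left(-207 - 550\right) \left(-357\right) - \left(-2214599 - -1622161\right) = \left(-757\right) \left(-357\right) - \left(-2214599 + 1622161\right) = 270249 - -592438 = 270249 + 592438 = 862687$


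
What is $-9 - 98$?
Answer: $-107$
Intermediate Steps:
$-9 - 98 = -107$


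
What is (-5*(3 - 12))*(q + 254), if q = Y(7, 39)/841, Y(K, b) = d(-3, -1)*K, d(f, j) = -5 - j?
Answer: 9611370/841 ≈ 11429.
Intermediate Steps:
Y(K, b) = -4*K (Y(K, b) = (-5 - 1*(-1))*K = (-5 + 1)*K = -4*K)
q = -28/841 (q = -4*7/841 = -28*1/841 = -28/841 ≈ -0.033294)
(-5*(3 - 12))*(q + 254) = (-5*(3 - 12))*(-28/841 + 254) = -5*(-9)*(213586/841) = 45*(213586/841) = 9611370/841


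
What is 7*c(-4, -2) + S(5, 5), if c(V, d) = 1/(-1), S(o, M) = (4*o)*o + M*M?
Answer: 118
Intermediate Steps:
S(o, M) = M² + 4*o² (S(o, M) = 4*o² + M² = M² + 4*o²)
c(V, d) = -1
7*c(-4, -2) + S(5, 5) = 7*(-1) + (5² + 4*5²) = -7 + (25 + 4*25) = -7 + (25 + 100) = -7 + 125 = 118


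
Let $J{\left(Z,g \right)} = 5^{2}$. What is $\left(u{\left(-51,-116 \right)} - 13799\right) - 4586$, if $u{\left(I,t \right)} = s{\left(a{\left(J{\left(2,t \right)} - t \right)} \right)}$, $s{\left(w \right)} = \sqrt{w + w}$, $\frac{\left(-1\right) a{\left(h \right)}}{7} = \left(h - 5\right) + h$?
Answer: $-18385 + i \sqrt{3878} \approx -18385.0 + 62.274 i$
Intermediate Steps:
$J{\left(Z,g \right)} = 25$
$a{\left(h \right)} = 35 - 14 h$ ($a{\left(h \right)} = - 7 \left(\left(h - 5\right) + h\right) = - 7 \left(\left(-5 + h\right) + h\right) = - 7 \left(-5 + 2 h\right) = 35 - 14 h$)
$s{\left(w \right)} = \sqrt{2} \sqrt{w}$ ($s{\left(w \right)} = \sqrt{2 w} = \sqrt{2} \sqrt{w}$)
$u{\left(I,t \right)} = \sqrt{2} \sqrt{-315 + 14 t}$ ($u{\left(I,t \right)} = \sqrt{2} \sqrt{35 - 14 \left(25 - t\right)} = \sqrt{2} \sqrt{35 + \left(-350 + 14 t\right)} = \sqrt{2} \sqrt{-315 + 14 t}$)
$\left(u{\left(-51,-116 \right)} - 13799\right) - 4586 = \left(\sqrt{-630 + 28 \left(-116\right)} - 13799\right) - 4586 = \left(\sqrt{-630 - 3248} - 13799\right) - 4586 = \left(\sqrt{-3878} - 13799\right) - 4586 = \left(i \sqrt{3878} - 13799\right) - 4586 = \left(-13799 + i \sqrt{3878}\right) - 4586 = -18385 + i \sqrt{3878}$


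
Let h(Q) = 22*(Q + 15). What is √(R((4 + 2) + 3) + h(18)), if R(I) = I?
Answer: 7*√15 ≈ 27.111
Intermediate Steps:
h(Q) = 330 + 22*Q (h(Q) = 22*(15 + Q) = 330 + 22*Q)
√(R((4 + 2) + 3) + h(18)) = √(((4 + 2) + 3) + (330 + 22*18)) = √((6 + 3) + (330 + 396)) = √(9 + 726) = √735 = 7*√15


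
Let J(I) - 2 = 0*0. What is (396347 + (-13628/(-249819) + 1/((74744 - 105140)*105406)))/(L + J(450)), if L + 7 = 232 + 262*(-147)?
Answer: -35248477240017481253/3404991742945346792 ≈ -10.352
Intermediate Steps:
J(I) = 2 (J(I) = 2 + 0*0 = 2 + 0 = 2)
L = -38289 (L = -7 + (232 + 262*(-147)) = -7 + (232 - 38514) = -7 - 38282 = -38289)
(396347 + (-13628/(-249819) + 1/((74744 - 105140)*105406)))/(L + J(450)) = (396347 + (-13628/(-249819) + 1/((74744 - 105140)*105406)))/(-38289 + 2) = (396347 + (-13628*(-1/249819) + (1/105406)/(-30396)))/(-38287) = (396347 + (13628/249819 - 1/30396*1/105406))*(-1/38287) = (396347 + (13628/249819 - 1/3203920776))*(-1/38287) = (396347 + 4851448009501/88933364926616)*(-1/38287) = (35248477240017481253/88933364926616)*(-1/38287) = -35248477240017481253/3404991742945346792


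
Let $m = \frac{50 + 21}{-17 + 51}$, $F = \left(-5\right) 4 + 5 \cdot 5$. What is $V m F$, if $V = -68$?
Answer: $-710$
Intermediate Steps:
$F = 5$ ($F = -20 + 25 = 5$)
$m = \frac{71}{34} \approx 2.0882$
$V m F = \left(-68\right) \frac{71}{34} \cdot 5 = \left(-142\right) 5 = -710$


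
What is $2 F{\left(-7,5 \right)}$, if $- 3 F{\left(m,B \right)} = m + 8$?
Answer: $- \frac{2}{3} \approx -0.66667$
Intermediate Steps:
$F{\left(m,B \right)} = - \frac{8}{3} - \frac{m}{3}$ ($F{\left(m,B \right)} = - \frac{m + 8}{3} = - \frac{8 + m}{3} = - \frac{8}{3} - \frac{m}{3}$)
$2 F{\left(-7,5 \right)} = 2 \left(- \frac{8}{3} - - \frac{7}{3}\right) = 2 \left(- \frac{8}{3} + \frac{7}{3}\right) = 2 \left(- \frac{1}{3}\right) = - \frac{2}{3}$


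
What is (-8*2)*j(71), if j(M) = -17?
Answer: 272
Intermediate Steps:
(-8*2)*j(71) = -8*2*(-17) = -16*(-17) = 272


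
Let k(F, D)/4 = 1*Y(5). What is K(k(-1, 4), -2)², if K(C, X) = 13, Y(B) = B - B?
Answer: 169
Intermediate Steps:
Y(B) = 0
k(F, D) = 0 (k(F, D) = 4*(1*0) = 4*0 = 0)
K(k(-1, 4), -2)² = 13² = 169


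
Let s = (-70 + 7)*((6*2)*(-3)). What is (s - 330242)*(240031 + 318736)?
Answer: -183261048058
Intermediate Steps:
s = 2268 (s = -756*(-3) = -63*(-36) = 2268)
(s - 330242)*(240031 + 318736) = (2268 - 330242)*(240031 + 318736) = -327974*558767 = -183261048058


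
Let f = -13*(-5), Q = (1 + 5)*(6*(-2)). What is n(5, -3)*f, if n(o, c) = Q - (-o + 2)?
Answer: -4485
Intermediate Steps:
Q = -72 (Q = 6*(-12) = -72)
f = 65
n(o, c) = -74 + o (n(o, c) = -72 - (-o + 2) = -72 - (2 - o) = -72 + (-2 + o) = -74 + o)
n(5, -3)*f = (-74 + 5)*65 = -69*65 = -4485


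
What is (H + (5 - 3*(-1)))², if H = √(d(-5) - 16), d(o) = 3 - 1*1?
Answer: (8 + I*√14)² ≈ 50.0 + 59.867*I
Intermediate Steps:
d(o) = 2 (d(o) = 3 - 1 = 2)
H = I*√14 (H = √(2 - 16) = √(-14) = I*√14 ≈ 3.7417*I)
(H + (5 - 3*(-1)))² = (I*√14 + (5 - 3*(-1)))² = (I*√14 + (5 + 3))² = (I*√14 + 8)² = (8 + I*√14)²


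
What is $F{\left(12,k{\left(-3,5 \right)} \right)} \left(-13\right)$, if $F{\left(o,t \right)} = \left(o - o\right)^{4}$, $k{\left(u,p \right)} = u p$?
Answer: $0$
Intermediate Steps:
$k{\left(u,p \right)} = p u$
$F{\left(o,t \right)} = 0$ ($F{\left(o,t \right)} = 0^{4} = 0$)
$F{\left(12,k{\left(-3,5 \right)} \right)} \left(-13\right) = 0 \left(-13\right) = 0$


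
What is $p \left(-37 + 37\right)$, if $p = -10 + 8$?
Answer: $0$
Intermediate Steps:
$p = -2$
$p \left(-37 + 37\right) = - 2 \left(-37 + 37\right) = \left(-2\right) 0 = 0$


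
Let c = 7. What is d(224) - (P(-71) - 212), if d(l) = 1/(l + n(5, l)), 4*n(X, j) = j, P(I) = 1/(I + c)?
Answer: 474923/2240 ≈ 212.02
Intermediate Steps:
P(I) = 1/(7 + I) (P(I) = 1/(I + 7) = 1/(7 + I))
n(X, j) = j/4
d(l) = 4/(5*l) (d(l) = 1/(l + l/4) = 1/(5*l/4) = 4/(5*l))
d(224) - (P(-71) - 212) = (4/5)/224 - (1/(7 - 71) - 212) = (4/5)*(1/224) - (1/(-64) - 212) = 1/280 - (-1/64 - 212) = 1/280 - 1*(-13569/64) = 1/280 + 13569/64 = 474923/2240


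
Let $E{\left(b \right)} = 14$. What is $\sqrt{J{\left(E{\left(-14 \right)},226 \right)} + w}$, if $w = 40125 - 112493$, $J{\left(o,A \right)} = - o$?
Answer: $i \sqrt{72382} \approx 269.04 i$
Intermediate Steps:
$w = -72368$ ($w = 40125 - 112493 = -72368$)
$\sqrt{J{\left(E{\left(-14 \right)},226 \right)} + w} = \sqrt{\left(-1\right) 14 - 72368} = \sqrt{-14 - 72368} = \sqrt{-72382} = i \sqrt{72382}$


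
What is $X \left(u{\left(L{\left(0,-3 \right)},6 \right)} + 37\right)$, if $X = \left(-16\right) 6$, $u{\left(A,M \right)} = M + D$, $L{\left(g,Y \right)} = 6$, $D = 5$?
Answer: $-4608$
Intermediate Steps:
$u{\left(A,M \right)} = 5 + M$ ($u{\left(A,M \right)} = M + 5 = 5 + M$)
$X = -96$
$X \left(u{\left(L{\left(0,-3 \right)},6 \right)} + 37\right) = - 96 \left(\left(5 + 6\right) + 37\right) = - 96 \left(11 + 37\right) = \left(-96\right) 48 = -4608$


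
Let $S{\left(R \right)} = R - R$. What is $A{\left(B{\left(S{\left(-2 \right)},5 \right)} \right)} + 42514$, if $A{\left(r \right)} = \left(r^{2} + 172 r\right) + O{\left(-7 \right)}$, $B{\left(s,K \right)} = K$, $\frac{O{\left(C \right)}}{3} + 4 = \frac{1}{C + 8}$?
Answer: $43390$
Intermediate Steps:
$S{\left(R \right)} = 0$
$O{\left(C \right)} = -12 + \frac{3}{8 + C}$ ($O{\left(C \right)} = -12 + \frac{3}{C + 8} = -12 + \frac{3}{8 + C}$)
$A{\left(r \right)} = -9 + r^{2} + 172 r$ ($A{\left(r \right)} = \left(r^{2} + 172 r\right) + \frac{3 \left(-31 - -28\right)}{8 - 7} = \left(r^{2} + 172 r\right) + \frac{3 \left(-31 + 28\right)}{1} = \left(r^{2} + 172 r\right) + 3 \cdot 1 \left(-3\right) = \left(r^{2} + 172 r\right) - 9 = -9 + r^{2} + 172 r$)
$A{\left(B{\left(S{\left(-2 \right)},5 \right)} \right)} + 42514 = \left(-9 + 5^{2} + 172 \cdot 5\right) + 42514 = \left(-9 + 25 + 860\right) + 42514 = 876 + 42514 = 43390$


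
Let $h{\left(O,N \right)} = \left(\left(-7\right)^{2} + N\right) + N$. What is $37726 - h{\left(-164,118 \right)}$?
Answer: $37441$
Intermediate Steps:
$h{\left(O,N \right)} = 49 + 2 N$ ($h{\left(O,N \right)} = \left(49 + N\right) + N = 49 + 2 N$)
$37726 - h{\left(-164,118 \right)} = 37726 - \left(49 + 2 \cdot 118\right) = 37726 - \left(49 + 236\right) = 37726 - 285 = 37441$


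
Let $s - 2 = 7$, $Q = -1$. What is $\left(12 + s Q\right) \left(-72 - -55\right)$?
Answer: $-51$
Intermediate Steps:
$s = 9$ ($s = 2 + 7 = 9$)
$\left(12 + s Q\right) \left(-72 - -55\right) = \left(12 + 9 \left(-1\right)\right) \left(-72 - -55\right) = \left(12 - 9\right) \left(-72 + 55\right) = 3 \left(-17\right) = -51$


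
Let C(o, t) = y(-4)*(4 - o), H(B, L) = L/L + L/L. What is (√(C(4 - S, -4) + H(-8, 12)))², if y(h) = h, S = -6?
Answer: 26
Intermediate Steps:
H(B, L) = 2 (H(B, L) = 1 + 1 = 2)
C(o, t) = -16 + 4*o (C(o, t) = -4*(4 - o) = -16 + 4*o)
(√(C(4 - S, -4) + H(-8, 12)))² = (√((-16 + 4*(4 - 1*(-6))) + 2))² = (√((-16 + 4*(4 + 6)) + 2))² = (√((-16 + 4*10) + 2))² = (√((-16 + 40) + 2))² = (√(24 + 2))² = (√26)² = 26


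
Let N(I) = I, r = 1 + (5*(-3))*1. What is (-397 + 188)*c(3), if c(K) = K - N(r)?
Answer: -3553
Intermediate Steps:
r = -14 (r = 1 - 15*1 = 1 - 15 = -14)
c(K) = 14 + K (c(K) = K - 1*(-14) = K + 14 = 14 + K)
(-397 + 188)*c(3) = (-397 + 188)*(14 + 3) = -209*17 = -3553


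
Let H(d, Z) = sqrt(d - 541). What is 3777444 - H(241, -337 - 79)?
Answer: 3777444 - 10*I*sqrt(3) ≈ 3.7774e+6 - 17.32*I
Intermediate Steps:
H(d, Z) = sqrt(-541 + d)
3777444 - H(241, -337 - 79) = 3777444 - sqrt(-541 + 241) = 3777444 - sqrt(-300) = 3777444 - 10*I*sqrt(3)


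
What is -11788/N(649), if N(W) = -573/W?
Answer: 7650412/573 ≈ 13352.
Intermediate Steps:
-11788/N(649) = -11788/((-573/649)) = -11788/((-573*1/649)) = -11788/(-573/649) = -11788*(-649/573) = 7650412/573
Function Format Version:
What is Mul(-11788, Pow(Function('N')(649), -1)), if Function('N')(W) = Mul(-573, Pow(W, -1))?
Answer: Rational(7650412, 573) ≈ 13352.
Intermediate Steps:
Mul(-11788, Pow(Function('N')(649), -1)) = Mul(-11788, Pow(Mul(-573, Pow(649, -1)), -1)) = Mul(-11788, Pow(Mul(-573, Rational(1, 649)), -1)) = Mul(-11788, Pow(Rational(-573, 649), -1)) = Mul(-11788, Rational(-649, 573)) = Rational(7650412, 573)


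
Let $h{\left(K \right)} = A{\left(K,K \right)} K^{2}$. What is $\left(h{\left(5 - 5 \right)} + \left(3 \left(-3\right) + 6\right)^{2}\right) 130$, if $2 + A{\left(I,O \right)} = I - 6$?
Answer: $1170$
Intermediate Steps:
$A{\left(I,O \right)} = -8 + I$ ($A{\left(I,O \right)} = -2 + \left(I - 6\right) = -2 + \left(-6 + I\right) = -8 + I$)
$h{\left(K \right)} = K^{2} \left(-8 + K\right)$ ($h{\left(K \right)} = \left(-8 + K\right) K^{2} = K^{2} \left(-8 + K\right)$)
$\left(h{\left(5 - 5 \right)} + \left(3 \left(-3\right) + 6\right)^{2}\right) 130 = \left(\left(5 - 5\right)^{2} \left(-8 + \left(5 - 5\right)\right) + \left(3 \left(-3\right) + 6\right)^{2}\right) 130 = \left(0^{2} \left(-8 + 0\right) + \left(-9 + 6\right)^{2}\right) 130 = \left(0 \left(-8\right) + \left(-3\right)^{2}\right) 130 = \left(0 + 9\right) 130 = 9 \cdot 130 = 1170$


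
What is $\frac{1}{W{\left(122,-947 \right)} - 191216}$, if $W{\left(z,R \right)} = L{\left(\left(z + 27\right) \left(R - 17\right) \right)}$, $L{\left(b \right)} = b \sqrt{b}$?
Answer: $\frac{i}{8 \left(- 23902 i + 35909 \sqrt{35909}\right)} \approx -6.4525 \cdot 10^{-11} + 1.837 \cdot 10^{-8} i$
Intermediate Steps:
$L{\left(b \right)} = b^{\frac{3}{2}}$
$W{\left(z,R \right)} = \left(\left(-17 + R\right) \left(27 + z\right)\right)^{\frac{3}{2}}$ ($W{\left(z,R \right)} = \left(\left(z + 27\right) \left(R - 17\right)\right)^{\frac{3}{2}} = \left(\left(27 + z\right) \left(-17 + R\right)\right)^{\frac{3}{2}} = \left(\left(-17 + R\right) \left(27 + z\right)\right)^{\frac{3}{2}}$)
$\frac{1}{W{\left(122,-947 \right)} - 191216} = \frac{1}{\left(-459 - 2074 + 27 \left(-947\right) - 115534\right)^{\frac{3}{2}} - 191216} = \frac{1}{\left(-459 - 2074 - 25569 - 115534\right)^{\frac{3}{2}} - 191216} = \frac{1}{\left(-143636\right)^{\frac{3}{2}} - 191216} = \frac{1}{- 287272 i \sqrt{35909} - 191216} = \frac{1}{-191216 - 287272 i \sqrt{35909}}$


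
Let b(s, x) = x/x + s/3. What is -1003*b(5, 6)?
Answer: -8024/3 ≈ -2674.7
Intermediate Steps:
b(s, x) = 1 + s/3 (b(s, x) = 1 + s*(⅓) = 1 + s/3)
-1003*b(5, 6) = -1003*(1 + (⅓)*5) = -1003*(1 + 5/3) = -1003*8/3 = -8024/3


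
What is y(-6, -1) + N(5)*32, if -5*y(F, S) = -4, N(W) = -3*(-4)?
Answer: 1924/5 ≈ 384.80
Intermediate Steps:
N(W) = 12 (N(W) = -1*(-12) = 12)
y(F, S) = ⅘ (y(F, S) = -⅕*(-4) = ⅘)
y(-6, -1) + N(5)*32 = ⅘ + 12*32 = ⅘ + 384 = 1924/5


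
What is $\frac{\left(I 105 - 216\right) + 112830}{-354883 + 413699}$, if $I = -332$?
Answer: $\frac{38877}{29408} \approx 1.322$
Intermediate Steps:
$\frac{\left(I 105 - 216\right) + 112830}{-354883 + 413699} = \frac{\left(\left(-332\right) 105 - 216\right) + 112830}{-354883 + 413699} = \frac{\left(-34860 - 216\right) + 112830}{58816} = \left(-35076 + 112830\right) \frac{1}{58816} = 77754 \cdot \frac{1}{58816} = \frac{38877}{29408}$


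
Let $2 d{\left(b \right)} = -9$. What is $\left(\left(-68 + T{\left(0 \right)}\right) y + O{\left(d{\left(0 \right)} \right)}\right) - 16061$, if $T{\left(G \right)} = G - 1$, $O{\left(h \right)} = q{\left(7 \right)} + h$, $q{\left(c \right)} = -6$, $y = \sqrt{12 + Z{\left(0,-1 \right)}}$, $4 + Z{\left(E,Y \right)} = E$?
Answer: $- \frac{32143}{2} - 138 \sqrt{2} \approx -16267.0$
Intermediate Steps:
$Z{\left(E,Y \right)} = -4 + E$
$d{\left(b \right)} = - \frac{9}{2}$ ($d{\left(b \right)} = \frac{1}{2} \left(-9\right) = - \frac{9}{2}$)
$y = 2 \sqrt{2}$ ($y = \sqrt{12 + \left(-4 + 0\right)} = \sqrt{12 - 4} = \sqrt{8} = 2 \sqrt{2} \approx 2.8284$)
$O{\left(h \right)} = -6 + h$
$T{\left(G \right)} = -1 + G$
$\left(\left(-68 + T{\left(0 \right)}\right) y + O{\left(d{\left(0 \right)} \right)}\right) - 16061 = \left(\left(-68 + \left(-1 + 0\right)\right) 2 \sqrt{2} - \frac{21}{2}\right) - 16061 = \left(\left(-68 - 1\right) 2 \sqrt{2} - \frac{21}{2}\right) - 16061 = \left(- 69 \cdot 2 \sqrt{2} - \frac{21}{2}\right) - 16061 = \left(- 138 \sqrt{2} - \frac{21}{2}\right) - 16061 = \left(- \frac{21}{2} - 138 \sqrt{2}\right) - 16061 = - \frac{32143}{2} - 138 \sqrt{2}$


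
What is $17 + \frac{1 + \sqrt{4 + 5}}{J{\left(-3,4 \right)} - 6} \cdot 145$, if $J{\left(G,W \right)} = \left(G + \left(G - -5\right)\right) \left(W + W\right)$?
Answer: $- \frac{171}{7} \approx -24.429$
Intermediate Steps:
$J{\left(G,W \right)} = 2 W \left(5 + 2 G\right)$ ($J{\left(G,W \right)} = \left(G + \left(G + 5\right)\right) 2 W = \left(G + \left(5 + G\right)\right) 2 W = \left(5 + 2 G\right) 2 W = 2 W \left(5 + 2 G\right)$)
$17 + \frac{1 + \sqrt{4 + 5}}{J{\left(-3,4 \right)} - 6} \cdot 145 = 17 + \frac{1 + \sqrt{4 + 5}}{2 \cdot 4 \left(5 + 2 \left(-3\right)\right) - 6} \cdot 145 = 17 + \frac{1 + \sqrt{9}}{2 \cdot 4 \left(5 - 6\right) - 6} \cdot 145 = 17 + \frac{1 + 3}{2 \cdot 4 \left(-1\right) - 6} \cdot 145 = 17 + \frac{4}{-8 - 6} \cdot 145 = 17 + \frac{4}{-14} \cdot 145 = 17 + 4 \left(- \frac{1}{14}\right) 145 = 17 - \frac{290}{7} = - \frac{171}{7}$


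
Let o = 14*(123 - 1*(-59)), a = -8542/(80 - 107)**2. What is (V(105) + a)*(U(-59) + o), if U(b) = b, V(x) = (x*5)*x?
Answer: 100002004087/729 ≈ 1.3718e+8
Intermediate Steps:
V(x) = 5*x**2 (V(x) = (5*x)*x = 5*x**2)
a = -8542/729 (a = -8542/((-27)**2) = -8542/729 ≈ -11.717)
o = 2548 (o = 14*(123 + 59) = 14*182 = 2548)
(V(105) + a)*(U(-59) + o) = (5*105**2 - 8542/729)*(-59 + 2548) = (5*11025 - 8542/729)*2489 = (55125 - 8542/729)*2489 = (40177583/729)*2489 = 100002004087/729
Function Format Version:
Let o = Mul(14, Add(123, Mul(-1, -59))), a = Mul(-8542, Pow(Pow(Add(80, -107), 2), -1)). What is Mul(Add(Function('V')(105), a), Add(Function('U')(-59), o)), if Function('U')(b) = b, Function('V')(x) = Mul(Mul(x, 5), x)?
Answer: Rational(100002004087, 729) ≈ 1.3718e+8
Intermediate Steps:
Function('V')(x) = Mul(5, Pow(x, 2)) (Function('V')(x) = Mul(Mul(5, x), x) = Mul(5, Pow(x, 2)))
a = Rational(-8542, 729) (a = Mul(-8542, Pow(Pow(-27, 2), -1)) = Mul(-8542, Pow(729, -1)) = Mul(-8542, Rational(1, 729)) = Rational(-8542, 729) ≈ -11.717)
o = 2548 (o = Mul(14, Add(123, 59)) = Mul(14, 182) = 2548)
Mul(Add(Function('V')(105), a), Add(Function('U')(-59), o)) = Mul(Add(Mul(5, Pow(105, 2)), Rational(-8542, 729)), Add(-59, 2548)) = Mul(Add(Mul(5, 11025), Rational(-8542, 729)), 2489) = Mul(Add(55125, Rational(-8542, 729)), 2489) = Mul(Rational(40177583, 729), 2489) = Rational(100002004087, 729)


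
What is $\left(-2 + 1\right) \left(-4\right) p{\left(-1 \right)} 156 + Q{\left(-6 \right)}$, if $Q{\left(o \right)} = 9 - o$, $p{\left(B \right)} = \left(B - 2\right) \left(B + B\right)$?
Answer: $3759$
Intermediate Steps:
$p{\left(B \right)} = 2 B \left(-2 + B\right)$ ($p{\left(B \right)} = \left(-2 + B\right) 2 B = 2 B \left(-2 + B\right)$)
$\left(-2 + 1\right) \left(-4\right) p{\left(-1 \right)} 156 + Q{\left(-6 \right)} = \left(-2 + 1\right) \left(-4\right) 2 \left(-1\right) \left(-2 - 1\right) 156 + \left(9 - -6\right) = \left(-1\right) \left(-4\right) 2 \left(-1\right) \left(-3\right) 156 + \left(9 + 6\right) = 4 \cdot 6 \cdot 156 + 15 = 24 \cdot 156 + 15 = 3744 + 15 = 3759$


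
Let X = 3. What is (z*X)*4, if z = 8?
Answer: 96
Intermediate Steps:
(z*X)*4 = (8*3)*4 = 24*4 = 96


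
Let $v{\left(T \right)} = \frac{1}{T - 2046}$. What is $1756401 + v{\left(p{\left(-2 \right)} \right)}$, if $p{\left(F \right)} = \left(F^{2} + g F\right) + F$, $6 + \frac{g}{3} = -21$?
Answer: $\frac{3305546681}{1882} \approx 1.7564 \cdot 10^{6}$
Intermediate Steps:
$g = -81$ ($g = -18 + 3 \left(-21\right) = -18 - 63 = -81$)
$p{\left(F \right)} = F^{2} - 80 F$ ($p{\left(F \right)} = \left(F^{2} - 81 F\right) + F = F^{2} - 80 F$)
$v{\left(T \right)} = \frac{1}{-2046 + T}$
$1756401 + v{\left(p{\left(-2 \right)} \right)} = 1756401 + \frac{1}{-2046 - 2 \left(-80 - 2\right)} = 1756401 + \frac{1}{-2046 - -164} = 1756401 + \frac{1}{-2046 + 164} = 1756401 + \frac{1}{-1882} = 1756401 - \frac{1}{1882} = \frac{3305546681}{1882}$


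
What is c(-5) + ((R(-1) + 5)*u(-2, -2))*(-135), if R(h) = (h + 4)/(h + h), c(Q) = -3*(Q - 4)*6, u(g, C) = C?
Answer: 1107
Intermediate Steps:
c(Q) = 72 - 18*Q (c(Q) = -3*(-4 + Q)*6 = (12 - 3*Q)*6 = 72 - 18*Q)
R(h) = (4 + h)/(2*h) (R(h) = (4 + h)/((2*h)) = (4 + h)*(1/(2*h)) = (4 + h)/(2*h))
c(-5) + ((R(-1) + 5)*u(-2, -2))*(-135) = (72 - 18*(-5)) + (((½)*(4 - 1)/(-1) + 5)*(-2))*(-135) = (72 + 90) + (((½)*(-1)*3 + 5)*(-2))*(-135) = 162 + ((-3/2 + 5)*(-2))*(-135) = 162 + ((7/2)*(-2))*(-135) = 162 - 7*(-135) = 162 + 945 = 1107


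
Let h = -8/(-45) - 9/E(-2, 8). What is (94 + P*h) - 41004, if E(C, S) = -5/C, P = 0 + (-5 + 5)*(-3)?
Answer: -40910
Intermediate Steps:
P = 0 (P = 0 + 0*(-3) = 0 + 0 = 0)
h = -154/45 (h = -8/(-45) - 9/((-5/(-2))) = -8*(-1/45) - 9/((-5*(-½))) = 8/45 - 9/5/2 = 8/45 - 9*⅖ = 8/45 - 18/5 = -154/45 ≈ -3.4222)
(94 + P*h) - 41004 = (94 + 0*(-154/45)) - 41004 = (94 + 0) - 41004 = 94 - 41004 = -40910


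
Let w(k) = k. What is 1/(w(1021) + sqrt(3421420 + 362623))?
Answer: -1021/2741602 + sqrt(3784043)/2741602 ≈ 0.00033712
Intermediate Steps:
1/(w(1021) + sqrt(3421420 + 362623)) = 1/(1021 + sqrt(3421420 + 362623)) = 1/(1021 + sqrt(3784043))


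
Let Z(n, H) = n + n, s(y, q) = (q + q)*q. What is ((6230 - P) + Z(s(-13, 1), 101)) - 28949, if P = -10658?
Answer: -12057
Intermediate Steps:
s(y, q) = 2*q² (s(y, q) = (2*q)*q = 2*q²)
Z(n, H) = 2*n
((6230 - P) + Z(s(-13, 1), 101)) - 28949 = ((6230 - 1*(-10658)) + 2*(2*1²)) - 28949 = ((6230 + 10658) + 2*(2*1)) - 28949 = (16888 + 2*2) - 28949 = (16888 + 4) - 28949 = 16892 - 28949 = -12057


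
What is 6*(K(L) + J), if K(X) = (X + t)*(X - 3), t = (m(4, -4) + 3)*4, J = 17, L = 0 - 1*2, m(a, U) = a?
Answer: -678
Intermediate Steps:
L = -2 (L = 0 - 2 = -2)
t = 28 (t = (4 + 3)*4 = 7*4 = 28)
K(X) = (-3 + X)*(28 + X) (K(X) = (X + 28)*(X - 3) = (28 + X)*(-3 + X) = (-3 + X)*(28 + X))
6*(K(L) + J) = 6*((-84 + (-2)**2 + 25*(-2)) + 17) = 6*((-84 + 4 - 50) + 17) = 6*(-130 + 17) = 6*(-113) = -678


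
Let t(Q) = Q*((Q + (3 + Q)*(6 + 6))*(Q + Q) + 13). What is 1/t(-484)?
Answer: -1/2931017364 ≈ -3.4118e-10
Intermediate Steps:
t(Q) = Q*(13 + 2*Q*(36 + 13*Q)) (t(Q) = Q*((Q + (3 + Q)*12)*(2*Q) + 13) = Q*((Q + (36 + 12*Q))*(2*Q) + 13) = Q*((36 + 13*Q)*(2*Q) + 13) = Q*(2*Q*(36 + 13*Q) + 13) = Q*(13 + 2*Q*(36 + 13*Q)))
1/t(-484) = 1/(-484*(13 + 26*(-484)² + 72*(-484))) = 1/(-484*(13 + 26*234256 - 34848)) = 1/(-484*(13 + 6090656 - 34848)) = 1/(-484*6055821) = 1/(-2931017364) = -1/2931017364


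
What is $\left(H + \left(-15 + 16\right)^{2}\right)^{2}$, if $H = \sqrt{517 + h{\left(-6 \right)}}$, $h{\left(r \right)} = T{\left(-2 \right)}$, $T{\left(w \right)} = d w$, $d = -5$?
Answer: $\left(1 + \sqrt{527}\right)^{2} \approx 573.91$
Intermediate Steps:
$T{\left(w \right)} = - 5 w$
$h{\left(r \right)} = 10$ ($h{\left(r \right)} = \left(-5\right) \left(-2\right) = 10$)
$H = \sqrt{527}$ ($H = \sqrt{517 + 10} = \sqrt{527} \approx 22.956$)
$\left(H + \left(-15 + 16\right)^{2}\right)^{2} = \left(\sqrt{527} + \left(-15 + 16\right)^{2}\right)^{2} = \left(\sqrt{527} + 1^{2}\right)^{2} = \left(\sqrt{527} + 1\right)^{2} = \left(1 + \sqrt{527}\right)^{2}$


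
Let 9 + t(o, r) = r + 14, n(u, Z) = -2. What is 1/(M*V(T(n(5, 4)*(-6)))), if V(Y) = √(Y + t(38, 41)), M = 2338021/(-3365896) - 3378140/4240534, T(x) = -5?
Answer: -7136598214232*√41/436340971861407 ≈ -0.10473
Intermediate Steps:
t(o, r) = 5 + r (t(o, r) = -9 + (r + 14) = -9 + (14 + r) = 5 + r)
M = -10642462728327/7136598214232 (M = 2338021*(-1/3365896) - 3378140*1/4240534 = -2338021/3365896 - 1689070/2120267 = -10642462728327/7136598214232 ≈ -1.4913)
V(Y) = √(46 + Y) (V(Y) = √(Y + (5 + 41)) = √(Y + 46) = √(46 + Y))
1/(M*V(T(n(5, 4)*(-6)))) = 1/((-10642462728327/7136598214232)*(√(46 - 5))) = -7136598214232*√41/41/10642462728327 = -7136598214232*√41/436340971861407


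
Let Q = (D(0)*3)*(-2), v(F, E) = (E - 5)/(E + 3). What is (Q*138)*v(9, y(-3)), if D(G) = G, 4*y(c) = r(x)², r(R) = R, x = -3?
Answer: 0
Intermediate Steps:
y(c) = 9/4 (y(c) = (¼)*(-3)² = (¼)*9 = 9/4)
v(F, E) = (-5 + E)/(3 + E)
Q = 0 (Q = (0*3)*(-2) = 0*(-2) = 0)
(Q*138)*v(9, y(-3)) = (0*138)*((-5 + 9/4)/(3 + 9/4)) = 0*(-11/4/(21/4)) = 0*((4/21)*(-11/4)) = 0*(-11/21) = 0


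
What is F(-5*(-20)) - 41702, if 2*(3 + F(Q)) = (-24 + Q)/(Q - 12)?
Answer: -1835001/44 ≈ -41705.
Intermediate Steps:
F(Q) = -3 + (-24 + Q)/(2*(-12 + Q)) (F(Q) = -3 + ((-24 + Q)/(Q - 12))/2 = -3 + ((-24 + Q)/(-12 + Q))/2 = -3 + (-24 + Q)/(2*(-12 + Q)))
F(-5*(-20)) - 41702 = (48 - (-25)*(-20))/(2*(-12 - 5*(-20))) - 41702 = (48 - 5*100)/(2*(-12 + 100)) - 41702 = (½)*(48 - 500)/88 - 41702 = (½)*(1/88)*(-452) - 41702 = -113/44 - 41702 = -1835001/44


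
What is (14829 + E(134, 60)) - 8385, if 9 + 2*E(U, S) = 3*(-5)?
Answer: 6432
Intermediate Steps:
E(U, S) = -12 (E(U, S) = -9/2 + (3*(-5))/2 = -9/2 + (1/2)*(-15) = -9/2 - 15/2 = -12)
(14829 + E(134, 60)) - 8385 = (14829 - 12) - 8385 = 14817 - 8385 = 6432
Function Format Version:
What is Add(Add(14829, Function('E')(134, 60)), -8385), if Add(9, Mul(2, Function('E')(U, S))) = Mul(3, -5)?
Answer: 6432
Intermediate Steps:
Function('E')(U, S) = -12 (Function('E')(U, S) = Add(Rational(-9, 2), Mul(Rational(1, 2), Mul(3, -5))) = Add(Rational(-9, 2), Mul(Rational(1, 2), -15)) = Add(Rational(-9, 2), Rational(-15, 2)) = -12)
Add(Add(14829, Function('E')(134, 60)), -8385) = Add(Add(14829, -12), -8385) = Add(14817, -8385) = 6432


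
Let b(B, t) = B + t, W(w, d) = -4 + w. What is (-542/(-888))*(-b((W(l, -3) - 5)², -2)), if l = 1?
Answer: -8401/222 ≈ -37.842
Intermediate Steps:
(-542/(-888))*(-b((W(l, -3) - 5)², -2)) = (-542/(-888))*(-(((-4 + 1) - 5)² - 2)) = (-542*(-1/888))*(-((-3 - 5)² - 2)) = 271*(-((-8)² - 2))/444 = 271*(-(64 - 2))/444 = 271*(-1*62)/444 = (271/444)*(-62) = -8401/222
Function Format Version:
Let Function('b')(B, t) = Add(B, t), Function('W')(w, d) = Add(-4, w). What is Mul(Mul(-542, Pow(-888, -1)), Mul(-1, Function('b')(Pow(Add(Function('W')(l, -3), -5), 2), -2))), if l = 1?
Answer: Rational(-8401, 222) ≈ -37.842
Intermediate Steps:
Mul(Mul(-542, Pow(-888, -1)), Mul(-1, Function('b')(Pow(Add(Function('W')(l, -3), -5), 2), -2))) = Mul(Mul(-542, Pow(-888, -1)), Mul(-1, Add(Pow(Add(Add(-4, 1), -5), 2), -2))) = Mul(Mul(-542, Rational(-1, 888)), Mul(-1, Add(Pow(Add(-3, -5), 2), -2))) = Mul(Rational(271, 444), Mul(-1, Add(Pow(-8, 2), -2))) = Mul(Rational(271, 444), Mul(-1, Add(64, -2))) = Mul(Rational(271, 444), Mul(-1, 62)) = Mul(Rational(271, 444), -62) = Rational(-8401, 222)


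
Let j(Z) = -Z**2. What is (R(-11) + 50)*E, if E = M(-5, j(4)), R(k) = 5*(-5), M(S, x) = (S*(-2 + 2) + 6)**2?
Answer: 900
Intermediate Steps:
M(S, x) = 36 (M(S, x) = (S*0 + 6)**2 = (0 + 6)**2 = 6**2 = 36)
R(k) = -25
E = 36
(R(-11) + 50)*E = (-25 + 50)*36 = 25*36 = 900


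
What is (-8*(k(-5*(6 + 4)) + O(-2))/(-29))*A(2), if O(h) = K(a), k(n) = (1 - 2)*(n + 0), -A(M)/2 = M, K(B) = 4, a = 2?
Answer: -1728/29 ≈ -59.586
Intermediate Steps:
A(M) = -2*M
k(n) = -n
O(h) = 4
(-8*(k(-5*(6 + 4)) + O(-2))/(-29))*A(2) = (-8*(-(-5)*(6 + 4) + 4)/(-29))*(-2*2) = -8*(-(-5)*10 + 4)*(-1)/29*(-4) = -8*(-1*(-50) + 4)*(-1)/29*(-4) = -8*(50 + 4)*(-1)/29*(-4) = -432*(-1)/29*(-4) = -8*(-54/29)*(-4) = (432/29)*(-4) = -1728/29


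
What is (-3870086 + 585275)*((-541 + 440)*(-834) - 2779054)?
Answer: 8851974379020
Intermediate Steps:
(-3870086 + 585275)*((-541 + 440)*(-834) - 2779054) = -3284811*(-101*(-834) - 2779054) = -3284811*(84234 - 2779054) = -3284811*(-2694820) = 8851974379020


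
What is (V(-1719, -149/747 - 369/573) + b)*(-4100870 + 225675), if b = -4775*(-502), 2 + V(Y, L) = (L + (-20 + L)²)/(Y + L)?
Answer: -325212402217259590034624260/35010382309731 ≈ -9.2890e+12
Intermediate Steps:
V(Y, L) = -2 + (L + (-20 + L)²)/(L + Y) (V(Y, L) = -2 + (L + (-20 + L)²)/(Y + L) = -2 + (L + (-20 + L)²)/(L + Y))
b = 2397050
(V(-1719, -149/747 - 369/573) + b)*(-4100870 + 225675) = (((-20 + (-149/747 - 369/573))² - (-149/747 - 369/573) - 2*(-1719))/((-149/747 - 369/573) - 1719) + 2397050)*(-4100870 + 225675) = (((-20 + (-149*1/747 - 369*1/573))² - (-149*1/747 - 369*1/573) + 3438)/((-149*1/747 - 369*1/573) - 1719) + 2397050)*(-3875195) = (((-20 + (-149/747 - 123/191))² - (-149/747 - 123/191) + 3438)/((-149/747 - 123/191) - 1719) + 2397050)*(-3875195) = (((-20 - 120340/142677)² - 1*(-120340/142677) + 3438)/(-120340/142677 - 1719) + 2397050)*(-3875195) = (((-2973880/142677)² + 120340/142677 + 3438)/(-245382103/142677) + 2397050)*(-3875195) = (-142677*(8843962254400/20356726329 + 120340/142677 + 3438)/245382103 + 2397050)*(-3875195) = (-142677/245382103*78847557123682/20356726329 + 2397050)*(-3875195) = (-78847557123682/35010382309731 + 2397050)*(-3875195) = (83921558067983569868/35010382309731)*(-3875195) = -325212402217259590034624260/35010382309731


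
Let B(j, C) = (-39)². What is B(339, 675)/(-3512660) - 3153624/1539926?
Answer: -5539975553643/2704618231580 ≈ -2.0483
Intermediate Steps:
B(j, C) = 1521
B(339, 675)/(-3512660) - 3153624/1539926 = 1521/(-3512660) - 3153624/1539926 = 1521*(-1/3512660) - 3153624*1/1539926 = -1521/3512660 - 1576812/769963 = -5539975553643/2704618231580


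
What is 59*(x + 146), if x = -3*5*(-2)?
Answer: 10384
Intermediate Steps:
x = 30 (x = -15*(-2) = 30)
59*(x + 146) = 59*(30 + 146) = 59*176 = 10384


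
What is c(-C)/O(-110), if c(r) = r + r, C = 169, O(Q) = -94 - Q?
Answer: -169/8 ≈ -21.125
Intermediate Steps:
c(r) = 2*r
c(-C)/O(-110) = (2*(-1*169))/(-94 - 1*(-110)) = (2*(-169))/(-94 + 110) = -338/16 = -338*1/16 = -169/8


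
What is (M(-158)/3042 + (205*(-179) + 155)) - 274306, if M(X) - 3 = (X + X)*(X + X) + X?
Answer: -945493831/3042 ≈ -3.1081e+5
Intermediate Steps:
M(X) = 3 + X + 4*X² (M(X) = 3 + ((X + X)*(X + X) + X) = 3 + ((2*X)*(2*X) + X) = 3 + (4*X² + X) = 3 + (X + 4*X²) = 3 + X + 4*X²)
(M(-158)/3042 + (205*(-179) + 155)) - 274306 = ((3 - 158 + 4*(-158)²)/3042 + (205*(-179) + 155)) - 274306 = ((3 - 158 + 4*24964)*(1/3042) + (-36695 + 155)) - 274306 = ((3 - 158 + 99856)*(1/3042) - 36540) - 274306 = (99701*(1/3042) - 36540) - 274306 = (99701/3042 - 36540) - 274306 = -111054979/3042 - 274306 = -945493831/3042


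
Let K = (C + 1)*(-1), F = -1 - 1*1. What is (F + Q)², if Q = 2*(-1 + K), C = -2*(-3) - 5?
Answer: 64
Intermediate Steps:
C = 1 (C = 6 - 5 = 1)
F = -2 (F = -1 - 1 = -2)
K = -2 (K = (1 + 1)*(-1) = 2*(-1) = -2)
Q = -6 (Q = 2*(-1 - 2) = 2*(-3) = -6)
(F + Q)² = (-2 - 6)² = (-8)² = 64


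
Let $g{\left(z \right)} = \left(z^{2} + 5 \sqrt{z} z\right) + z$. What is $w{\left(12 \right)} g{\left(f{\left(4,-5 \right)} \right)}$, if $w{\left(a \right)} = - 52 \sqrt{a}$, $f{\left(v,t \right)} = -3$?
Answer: $- 624 \sqrt{3} + 4680 i \approx -1080.8 + 4680.0 i$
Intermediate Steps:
$g{\left(z \right)} = z + z^{2} + 5 z^{\frac{3}{2}}$ ($g{\left(z \right)} = \left(z^{2} + 5 z^{\frac{3}{2}}\right) + z = z + z^{2} + 5 z^{\frac{3}{2}}$)
$w{\left(12 \right)} g{\left(f{\left(4,-5 \right)} \right)} = - 52 \sqrt{12} \left(-3 + \left(-3\right)^{2} + 5 \left(-3\right)^{\frac{3}{2}}\right) = - 52 \cdot 2 \sqrt{3} \left(-3 + 9 + 5 \left(- 3 i \sqrt{3}\right)\right) = - 104 \sqrt{3} \left(-3 + 9 - 15 i \sqrt{3}\right) = - 104 \sqrt{3} \left(6 - 15 i \sqrt{3}\right)$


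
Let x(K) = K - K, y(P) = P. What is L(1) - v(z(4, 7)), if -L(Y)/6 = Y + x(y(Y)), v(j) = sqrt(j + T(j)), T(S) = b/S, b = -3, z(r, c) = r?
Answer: -6 - sqrt(13)/2 ≈ -7.8028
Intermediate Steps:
x(K) = 0
T(S) = -3/S
v(j) = sqrt(j - 3/j)
L(Y) = -6*Y (L(Y) = -6*(Y + 0) = -6*Y)
L(1) - v(z(4, 7)) = -6*1 - sqrt(4 - 3/4) = -6 - sqrt(4 - 3*1/4) = -6 - sqrt(4 - 3/4) = -6 - sqrt(13/4) = -6 - sqrt(13)/2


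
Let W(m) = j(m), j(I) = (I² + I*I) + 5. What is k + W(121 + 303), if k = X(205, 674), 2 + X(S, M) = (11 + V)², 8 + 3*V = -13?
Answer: 359571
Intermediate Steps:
V = -7 (V = -8/3 + (⅓)*(-13) = -8/3 - 13/3 = -7)
X(S, M) = 14 (X(S, M) = -2 + (11 - 7)² = -2 + 4² = -2 + 16 = 14)
k = 14
j(I) = 5 + 2*I² (j(I) = (I² + I²) + 5 = 2*I² + 5 = 5 + 2*I²)
W(m) = 5 + 2*m²
k + W(121 + 303) = 14 + (5 + 2*(121 + 303)²) = 14 + (5 + 2*424²) = 14 + (5 + 2*179776) = 14 + (5 + 359552) = 14 + 359557 = 359571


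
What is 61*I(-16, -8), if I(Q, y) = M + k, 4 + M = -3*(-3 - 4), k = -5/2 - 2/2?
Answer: 1647/2 ≈ 823.50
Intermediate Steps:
k = -7/2 (k = -5*1/2 - 2*1/2 = -5/2 - 1 = -7/2 ≈ -3.5000)
M = 17 (M = -4 - 3*(-3 - 4) = -4 - 3*(-7) = -4 + 21 = 17)
I(Q, y) = 27/2 (I(Q, y) = 17 - 7/2 = 27/2)
61*I(-16, -8) = 61*(27/2) = 1647/2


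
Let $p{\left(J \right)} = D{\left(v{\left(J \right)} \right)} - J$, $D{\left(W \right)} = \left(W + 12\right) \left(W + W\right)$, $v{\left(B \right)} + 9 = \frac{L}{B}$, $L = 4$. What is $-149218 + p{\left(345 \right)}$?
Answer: $- \frac{17808179953}{119025} \approx -1.4962 \cdot 10^{5}$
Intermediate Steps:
$v{\left(B \right)} = -9 + \frac{4}{B}$
$D{\left(W \right)} = 2 W \left(12 + W\right)$ ($D{\left(W \right)} = \left(12 + W\right) 2 W = 2 W \left(12 + W\right)$)
$p{\left(J \right)} = - J + 2 \left(-9 + \frac{4}{J}\right) \left(3 + \frac{4}{J}\right)$ ($p{\left(J \right)} = 2 \left(-9 + \frac{4}{J}\right) \left(12 - \left(9 - \frac{4}{J}\right)\right) - J = 2 \left(-9 + \frac{4}{J}\right) \left(3 + \frac{4}{J}\right) - J = - J + 2 \left(-9 + \frac{4}{J}\right) \left(3 + \frac{4}{J}\right)$)
$-149218 + p{\left(345 \right)} = -149218 - \left(399 - \frac{32}{119025} + \frac{16}{115}\right) = -149218 - \frac{47507503}{119025} = - \frac{17808179953}{119025}$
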